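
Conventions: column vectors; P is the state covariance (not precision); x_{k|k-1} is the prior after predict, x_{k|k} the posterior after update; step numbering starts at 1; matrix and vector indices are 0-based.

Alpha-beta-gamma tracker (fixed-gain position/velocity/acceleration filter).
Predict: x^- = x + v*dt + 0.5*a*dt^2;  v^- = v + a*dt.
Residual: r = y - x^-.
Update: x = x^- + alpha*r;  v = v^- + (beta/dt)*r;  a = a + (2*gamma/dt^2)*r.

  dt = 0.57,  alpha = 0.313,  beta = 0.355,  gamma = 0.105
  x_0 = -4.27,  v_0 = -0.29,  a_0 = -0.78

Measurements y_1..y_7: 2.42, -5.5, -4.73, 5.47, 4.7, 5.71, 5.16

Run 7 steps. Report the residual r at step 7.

step 1: x_pred=-4.5620  r=6.9820  x^+=-2.3766  v^+=3.6138  a^+=3.7328
step 2: x_pred=0.2897  r=-5.7897  x^+=-1.5225  v^+=2.1357  a^+=-0.0093
step 3: x_pred=-0.3067  r=-4.4233  x^+=-1.6912  v^+=-0.6245  a^+=-2.8684
step 4: x_pred=-2.5131  r=7.9831  x^+=-0.0144  v^+=2.7125  a^+=2.2915
step 5: x_pred=1.9040  r=2.7960  x^+=2.7791  v^+=5.7600  a^+=4.0987
step 6: x_pred=6.7282  r=-1.0182  x^+=6.4095  v^+=7.4622  a^+=3.4406
step 7: x_pred=11.2219  r=-6.0619  x^+=9.3245  v^+=5.6479  a^+=-0.4775

resid = -6.0619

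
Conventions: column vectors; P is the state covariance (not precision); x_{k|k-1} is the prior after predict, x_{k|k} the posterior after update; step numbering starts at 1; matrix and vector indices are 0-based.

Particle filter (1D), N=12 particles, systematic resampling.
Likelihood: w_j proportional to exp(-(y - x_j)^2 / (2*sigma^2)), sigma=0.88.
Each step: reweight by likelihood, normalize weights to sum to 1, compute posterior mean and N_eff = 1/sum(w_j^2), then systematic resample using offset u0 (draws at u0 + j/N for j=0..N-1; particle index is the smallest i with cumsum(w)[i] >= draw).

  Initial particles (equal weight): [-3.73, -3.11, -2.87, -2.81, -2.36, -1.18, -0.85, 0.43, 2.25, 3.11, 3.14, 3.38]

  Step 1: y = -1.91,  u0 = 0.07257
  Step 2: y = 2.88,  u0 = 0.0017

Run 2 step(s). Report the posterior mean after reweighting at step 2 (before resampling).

step 1: w=[0.0314, 0.1051, 0.1468, 0.1578, 0.2336, 0.1887, 0.1289, 0.0078, 0.0000, 0.0000, 0.0000, 0.0000]  mean=-2.1887  Neff=6.0486  idx=[1, 2, 2, 3, 3, 4, 4, 4, 5, 5, 6, 6]
step 2: w=[0.0000, 0.0000, 0.0000, 0.0000, 0.0000, 0.0001, 0.0001, 0.0001, 0.0799, 0.0799, 0.4200, 0.4200]  mean=-0.9030  Neff=2.7353  idx=[8, 9, 10, 10, 10, 10, 10, 11, 11, 11, 11, 11]

post_mean = -0.9030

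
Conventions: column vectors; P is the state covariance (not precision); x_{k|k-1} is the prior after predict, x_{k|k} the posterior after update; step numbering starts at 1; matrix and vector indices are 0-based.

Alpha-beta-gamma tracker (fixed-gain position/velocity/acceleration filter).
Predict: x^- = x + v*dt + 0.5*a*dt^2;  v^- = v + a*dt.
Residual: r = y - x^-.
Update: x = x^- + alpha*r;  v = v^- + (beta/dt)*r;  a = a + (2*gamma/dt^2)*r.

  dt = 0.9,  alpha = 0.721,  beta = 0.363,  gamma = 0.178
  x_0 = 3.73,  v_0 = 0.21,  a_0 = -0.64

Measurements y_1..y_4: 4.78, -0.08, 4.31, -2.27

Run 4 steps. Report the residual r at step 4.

resid = -3.7538

step 1: x_pred=3.6598  r=1.1202  x^+=4.4675  v^+=0.0858  a^+=-0.1477
step 2: x_pred=4.4849  r=-4.5649  x^+=1.1936  v^+=-1.8883  a^+=-2.1540
step 3: x_pred=-1.3782  r=5.6882  x^+=2.7230  v^+=-1.5326  a^+=0.3460
step 4: x_pred=1.4838  r=-3.7538  x^+=-1.2227  v^+=-2.7352  a^+=-1.3038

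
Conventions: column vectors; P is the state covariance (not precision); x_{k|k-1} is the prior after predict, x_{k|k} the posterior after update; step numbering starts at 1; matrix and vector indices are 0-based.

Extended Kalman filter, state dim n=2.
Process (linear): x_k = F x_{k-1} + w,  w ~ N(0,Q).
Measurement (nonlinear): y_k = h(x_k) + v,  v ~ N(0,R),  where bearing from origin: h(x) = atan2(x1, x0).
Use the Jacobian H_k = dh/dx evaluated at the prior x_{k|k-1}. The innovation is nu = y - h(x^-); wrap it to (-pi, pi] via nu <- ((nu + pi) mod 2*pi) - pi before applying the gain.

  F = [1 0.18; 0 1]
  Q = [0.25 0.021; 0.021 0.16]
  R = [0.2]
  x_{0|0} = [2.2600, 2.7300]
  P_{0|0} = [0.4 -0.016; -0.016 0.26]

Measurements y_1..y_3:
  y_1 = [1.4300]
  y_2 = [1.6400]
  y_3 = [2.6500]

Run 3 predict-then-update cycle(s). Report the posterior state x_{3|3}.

x_post = [1.9888, 3.6264]

step 1: x^-=[2.7514, 2.7300]  P^-=[0.6527 0.0518; 0.0518 0.4200]  H_jac=[-0.1817 0.1831]  S=[0.2322]  K=[-0.4699; 0.2907]  nu=[0.6485]  x^+=[2.4466, 2.9185]  P^+=[0.6014 0.0835; 0.0835 0.4004]
step 2: x^-=[2.9720, 2.9185]  P^-=[0.8944 0.1766; 0.1766 0.5604]  H_jac=[-0.1682 0.1713]  S=[0.2316]  K=[-0.5191; 0.2862]  nu=[0.8637]  x^+=[2.5237, 3.1658]  P^+=[0.8320 0.2110; 0.2110 0.5414]
step 3: x^-=[3.0935, 3.1658]  P^-=[1.1755 0.3294; 0.3294 0.7014]  H_jac=[-0.1616 0.1579]  S=[0.2314]  K=[-0.5961; 0.2486]  nu=[1.8531]  x^+=[1.9888, 3.6264]  P^+=[1.0933 0.3637; 0.3637 0.6871]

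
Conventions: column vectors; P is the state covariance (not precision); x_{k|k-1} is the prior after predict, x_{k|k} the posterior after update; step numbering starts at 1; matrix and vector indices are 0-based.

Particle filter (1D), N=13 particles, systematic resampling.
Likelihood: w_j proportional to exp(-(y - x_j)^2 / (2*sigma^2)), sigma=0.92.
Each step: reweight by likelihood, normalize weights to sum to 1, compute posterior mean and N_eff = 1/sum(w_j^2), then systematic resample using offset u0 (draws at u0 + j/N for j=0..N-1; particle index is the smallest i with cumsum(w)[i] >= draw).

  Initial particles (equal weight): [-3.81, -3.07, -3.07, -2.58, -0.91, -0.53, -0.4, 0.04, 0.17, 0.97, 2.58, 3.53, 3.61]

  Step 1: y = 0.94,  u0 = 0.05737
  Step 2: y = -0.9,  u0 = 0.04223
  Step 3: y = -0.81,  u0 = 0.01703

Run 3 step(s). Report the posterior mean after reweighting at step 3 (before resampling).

post_mean = -0.2024

step 1: w=[0.0000, 0.0000, 0.0000, 0.0002, 0.0399, 0.0840, 0.1043, 0.1867, 0.2122, 0.3010, 0.0615, 0.0057, 0.0045]  mean=0.4073  Neff=5.1587  idx=[5, 6, 6, 7, 7, 8, 8, 8, 9, 9, 9, 9, 10]
step 2: w=[0.1572, 0.1470, 0.1470, 0.1011, 0.1011, 0.0867, 0.0867, 0.0867, 0.0216, 0.0216, 0.0216, 0.0216, 0.0001]  mean=-0.0645  Neff=8.8659  idx=[0, 0, 1, 1, 2, 2, 3, 4, 5, 5, 6, 7, 10]
step 3: w=[0.1031, 0.1031, 0.0978, 0.0978, 0.0978, 0.0978, 0.0705, 0.0705, 0.0612, 0.0612, 0.0612, 0.0612, 0.0166]  mean=-0.2024  Neff=11.8006  idx=[0, 0, 1, 2, 3, 3, 4, 5, 6, 7, 8, 10, 11]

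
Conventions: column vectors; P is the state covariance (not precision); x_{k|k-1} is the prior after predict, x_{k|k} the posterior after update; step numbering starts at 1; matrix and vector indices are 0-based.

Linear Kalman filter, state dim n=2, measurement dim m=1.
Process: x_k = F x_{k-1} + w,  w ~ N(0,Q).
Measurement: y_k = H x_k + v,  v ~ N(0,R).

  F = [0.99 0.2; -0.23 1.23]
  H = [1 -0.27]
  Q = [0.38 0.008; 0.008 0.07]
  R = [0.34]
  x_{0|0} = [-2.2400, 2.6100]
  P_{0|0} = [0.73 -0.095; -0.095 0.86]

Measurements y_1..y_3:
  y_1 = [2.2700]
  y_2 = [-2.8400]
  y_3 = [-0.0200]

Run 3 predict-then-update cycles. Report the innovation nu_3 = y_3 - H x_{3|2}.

innov = [1.0663]

step 1: x^-=[-1.6956, 3.7255]  P^-=[1.0923 -0.0580; -0.0580 1.4635]  S=[1.5702]  K=[0.7056; -0.2886]  nu=[4.9715]  x^+=[1.8121, 2.2909]  P^+=[0.3106 0.2617; 0.2617 1.3327]
step 2: x^-=[2.2522, 2.4011]  P^-=[0.8413 0.5718; 0.5718 1.9546]  S=[1.0150]  K=[0.6768; 0.0434]  nu=[-4.4439]  x^+=[-0.7553, 2.2082]  P^+=[0.3764 0.5420; 0.5420 1.9527]
step 3: x^-=[-0.3061, 2.8898]  P^-=[1.0417 1.0377; 1.0377 2.7375]  S=[1.0209]  K=[0.7459; 0.2925]  nu=[1.0663]  x^+=[0.4893, 3.2017]  P^+=[0.4737 0.8150; 0.8150 2.6502]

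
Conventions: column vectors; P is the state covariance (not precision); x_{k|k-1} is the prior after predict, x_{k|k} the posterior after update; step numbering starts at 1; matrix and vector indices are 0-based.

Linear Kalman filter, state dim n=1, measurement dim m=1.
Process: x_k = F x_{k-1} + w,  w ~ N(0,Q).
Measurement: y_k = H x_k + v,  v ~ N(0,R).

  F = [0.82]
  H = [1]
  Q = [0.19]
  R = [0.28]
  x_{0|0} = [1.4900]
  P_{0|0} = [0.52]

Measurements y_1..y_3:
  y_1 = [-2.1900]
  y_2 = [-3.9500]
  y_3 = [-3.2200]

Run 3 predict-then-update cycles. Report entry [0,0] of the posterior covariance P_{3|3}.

P_post[0,0] = 0.1423

step 1: x^-=[1.2218]  P^-=[0.5396]  S=[0.8196]  K=[0.6584]  nu=[-3.4118]  x^+=[-1.0245]  P^+=[0.1843]
step 2: x^-=[-0.8401]  P^-=[0.3140]  S=[0.5940]  K=[0.5286]  nu=[-3.1099]  x^+=[-2.4839]  P^+=[0.1480]
step 3: x^-=[-2.0368]  P^-=[0.2895]  S=[0.5695]  K=[0.5084]  nu=[-1.1832]  x^+=[-2.6383]  P^+=[0.1423]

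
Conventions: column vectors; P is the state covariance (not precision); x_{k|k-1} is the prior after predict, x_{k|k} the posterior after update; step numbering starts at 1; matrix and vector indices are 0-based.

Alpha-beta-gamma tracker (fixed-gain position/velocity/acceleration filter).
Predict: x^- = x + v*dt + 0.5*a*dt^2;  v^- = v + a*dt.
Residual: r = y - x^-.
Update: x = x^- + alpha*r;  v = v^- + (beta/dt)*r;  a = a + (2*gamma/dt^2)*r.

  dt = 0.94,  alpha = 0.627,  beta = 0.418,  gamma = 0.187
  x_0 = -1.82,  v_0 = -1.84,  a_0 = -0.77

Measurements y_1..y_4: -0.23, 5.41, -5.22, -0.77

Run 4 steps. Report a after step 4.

step 1: x_pred=-3.8898  r=3.6598  x^+=-1.5951  v^+=-0.9364  a^+=0.7791
step 2: x_pred=-2.1311  r=7.5411  x^+=2.5972  v^+=3.1493  a^+=3.9710
step 3: x_pred=7.3119  r=-12.5319  x^+=-0.5456  v^+=1.3093  a^+=-1.3334
step 4: x_pred=0.0961  r=-0.8661  x^+=-0.4469  v^+=-0.3292  a^+=-1.7000

a_post = -1.7000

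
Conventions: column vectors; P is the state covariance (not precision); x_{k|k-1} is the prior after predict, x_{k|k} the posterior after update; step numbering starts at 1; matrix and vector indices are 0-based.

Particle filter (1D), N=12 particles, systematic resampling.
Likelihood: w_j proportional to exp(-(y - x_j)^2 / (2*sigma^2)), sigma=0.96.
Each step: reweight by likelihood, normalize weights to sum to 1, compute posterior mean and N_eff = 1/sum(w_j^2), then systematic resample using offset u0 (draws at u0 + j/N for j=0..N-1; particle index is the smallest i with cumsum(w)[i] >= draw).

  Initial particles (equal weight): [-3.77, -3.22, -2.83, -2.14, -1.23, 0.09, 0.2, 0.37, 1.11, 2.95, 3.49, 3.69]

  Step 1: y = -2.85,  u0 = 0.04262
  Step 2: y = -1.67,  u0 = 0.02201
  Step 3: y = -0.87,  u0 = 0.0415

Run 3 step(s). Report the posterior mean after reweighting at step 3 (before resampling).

post_mean = -1.8250

step 1: w=[0.1764, 0.2593, 0.2792, 0.2124, 0.0672, 0.0026, 0.0018, 0.0010, 0.0001, 0.0000, 0.0000, 0.0000]  mean=-2.8264  Neff=4.4256  idx=[0, 0, 1, 1, 1, 2, 2, 2, 2, 3, 3, 4]
step 2: w=[0.0163, 0.0163, 0.0485, 0.0485, 0.0485, 0.0861, 0.0861, 0.0861, 0.0861, 0.1584, 0.1584, 0.1608]  mean=-2.4416  Neff=8.8295  idx=[1, 3, 5, 6, 7, 8, 8, 9, 10, 10, 11, 11]
step 3: w=[0.0027, 0.0132, 0.0328, 0.0328, 0.0328, 0.0328, 0.0328, 0.1098, 0.1098, 0.1098, 0.2455, 0.2455]  mean=-1.8250  Neff=6.1647  idx=[2, 5, 7, 8, 8, 9, 10, 10, 10, 11, 11, 11]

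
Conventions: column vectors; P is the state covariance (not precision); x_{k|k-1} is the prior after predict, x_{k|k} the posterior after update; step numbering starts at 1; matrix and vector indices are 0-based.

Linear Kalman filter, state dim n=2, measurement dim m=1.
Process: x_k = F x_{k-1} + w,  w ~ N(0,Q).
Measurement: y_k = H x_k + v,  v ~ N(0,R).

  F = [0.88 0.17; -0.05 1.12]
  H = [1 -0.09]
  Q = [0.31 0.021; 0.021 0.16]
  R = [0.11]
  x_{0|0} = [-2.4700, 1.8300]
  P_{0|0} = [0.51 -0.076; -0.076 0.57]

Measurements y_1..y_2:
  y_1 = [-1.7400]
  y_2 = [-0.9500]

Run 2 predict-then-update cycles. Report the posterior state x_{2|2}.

x_post = [-0.7841, 2.5785]

step 1: x^-=[-1.8625, 2.1731]  P^-=[0.6987 0.0328; 0.0328 0.8848]  S=[0.8099]  K=[0.8590; -0.0578]  nu=[0.3181]  x^+=[-1.5893, 2.1547]  P^+=[0.1011 0.0730; 0.0730 0.8821]
step 2: x^-=[-1.0323, 2.4927]  P^-=[0.4356 0.2559; 0.2559 1.2586]  S=[0.5097]  K=[0.8094; 0.2797]  nu=[0.3066]  x^+=[-0.7841, 2.5785]  P^+=[0.1017 0.1405; 0.1405 1.2187]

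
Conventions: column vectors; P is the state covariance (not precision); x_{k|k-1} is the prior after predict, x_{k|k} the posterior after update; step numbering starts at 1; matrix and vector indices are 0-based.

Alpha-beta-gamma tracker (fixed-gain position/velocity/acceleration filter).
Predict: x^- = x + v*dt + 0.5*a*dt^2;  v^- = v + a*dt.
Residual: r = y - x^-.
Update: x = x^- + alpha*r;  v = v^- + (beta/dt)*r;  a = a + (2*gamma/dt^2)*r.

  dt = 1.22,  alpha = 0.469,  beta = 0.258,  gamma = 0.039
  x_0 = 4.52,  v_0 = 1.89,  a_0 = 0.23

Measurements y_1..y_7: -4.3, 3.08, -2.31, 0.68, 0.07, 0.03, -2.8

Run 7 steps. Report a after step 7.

step 1: x_pred=6.9970  r=-11.2970  x^+=1.6987  v^+=-0.2184  a^+=-0.3620
step 2: x_pred=1.1628  r=1.9172  x^+=2.0620  v^+=-0.2547  a^+=-0.2615
step 3: x_pred=1.5566  r=-3.8666  x^+=-0.2568  v^+=-1.3914  a^+=-0.4642
step 4: x_pred=-2.2998  r=2.9798  x^+=-0.9023  v^+=-1.3276  a^+=-0.3080
step 5: x_pred=-2.7512  r=2.8212  x^+=-1.4280  v^+=-1.1068  a^+=-0.1602
step 6: x_pred=-2.8975  r=2.9275  x^+=-1.5245  v^+=-0.6831  a^+=-0.0068
step 7: x_pred=-2.3629  r=-0.4371  x^+=-2.5679  v^+=-0.7838  a^+=-0.0297

a_post = -0.0297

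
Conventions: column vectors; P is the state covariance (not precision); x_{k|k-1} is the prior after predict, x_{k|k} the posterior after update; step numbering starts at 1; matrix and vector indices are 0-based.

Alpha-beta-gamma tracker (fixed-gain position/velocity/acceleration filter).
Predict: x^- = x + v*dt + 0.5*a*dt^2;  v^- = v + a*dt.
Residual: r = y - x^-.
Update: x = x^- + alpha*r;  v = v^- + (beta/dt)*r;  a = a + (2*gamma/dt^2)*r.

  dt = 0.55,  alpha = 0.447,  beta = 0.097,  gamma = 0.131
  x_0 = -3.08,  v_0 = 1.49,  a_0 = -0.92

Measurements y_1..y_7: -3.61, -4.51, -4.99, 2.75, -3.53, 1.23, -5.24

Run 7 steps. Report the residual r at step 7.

step 1: x_pred=-2.3996  r=-1.2104  x^+=-2.9407  v^+=0.7705  a^+=-1.9683
step 2: x_pred=-2.8146  r=-1.6954  x^+=-3.5724  v^+=-0.6110  a^+=-3.4367
step 3: x_pred=-4.4283  r=-0.5617  x^+=-4.6794  v^+=-2.6003  a^+=-3.9232
step 4: x_pred=-6.7029  r=9.4529  x^+=-2.4775  v^+=-3.0909  a^+=4.2641
step 5: x_pred=-3.5325  r=0.0025  x^+=-3.5314  v^+=-0.7452  a^+=4.2663
step 6: x_pred=-3.2960  r=4.5260  x^+=-1.2729  v^+=2.3995  a^+=8.1863
step 7: x_pred=1.2850  r=-6.5250  x^+=-1.6317  v^+=5.7512  a^+=2.5349

resid = -6.5250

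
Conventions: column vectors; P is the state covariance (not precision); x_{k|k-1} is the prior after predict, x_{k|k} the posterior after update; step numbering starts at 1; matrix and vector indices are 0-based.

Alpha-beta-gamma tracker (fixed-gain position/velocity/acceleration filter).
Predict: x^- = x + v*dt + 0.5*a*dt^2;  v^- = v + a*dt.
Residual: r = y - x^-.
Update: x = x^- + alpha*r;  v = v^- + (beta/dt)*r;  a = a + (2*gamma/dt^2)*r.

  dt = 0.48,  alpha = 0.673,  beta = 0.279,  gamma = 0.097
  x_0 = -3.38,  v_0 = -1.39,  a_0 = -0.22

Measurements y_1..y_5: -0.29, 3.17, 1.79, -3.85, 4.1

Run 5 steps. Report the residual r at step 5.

step 1: x_pred=-4.0725  r=3.7825  x^+=-1.5269  v^+=0.7030  a^+=2.9650
step 2: x_pred=-0.8479  r=4.0179  x^+=1.8562  v^+=4.4616  a^+=6.3481
step 3: x_pred=4.7290  r=-2.9390  x^+=2.7511  v^+=5.8004  a^+=3.8734
step 4: x_pred=5.9814  r=-9.8314  x^+=-0.6351  v^+=1.9451  a^+=-4.4048
step 5: x_pred=-0.2089  r=4.3089  x^+=2.6910  v^+=2.3353  a^+=-0.7766

resid = 4.3089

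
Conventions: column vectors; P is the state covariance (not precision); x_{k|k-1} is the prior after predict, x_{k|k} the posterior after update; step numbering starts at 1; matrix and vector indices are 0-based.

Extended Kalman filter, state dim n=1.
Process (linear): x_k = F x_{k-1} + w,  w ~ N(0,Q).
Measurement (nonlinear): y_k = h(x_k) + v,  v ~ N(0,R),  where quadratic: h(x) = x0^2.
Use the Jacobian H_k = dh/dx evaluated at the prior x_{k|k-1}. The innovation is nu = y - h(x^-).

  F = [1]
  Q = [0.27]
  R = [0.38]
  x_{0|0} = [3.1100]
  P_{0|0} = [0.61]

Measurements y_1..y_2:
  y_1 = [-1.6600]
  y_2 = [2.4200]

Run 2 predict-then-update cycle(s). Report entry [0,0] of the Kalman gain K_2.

K[0,0] = 0.3189

step 1: x^-=[3.1100]  P^-=[0.8800]  H_jac=[6.2200]  S=[34.4258]  K=[0.1590]  nu=[-11.3321]  x^+=[1.3082]  P^+=[0.0097]
step 2: x^-=[1.3082]  P^-=[0.2797]  H_jac=[2.6165]  S=[2.2949]  K=[0.3189]  nu=[0.7085]  x^+=[1.5342]  P^+=[0.0463]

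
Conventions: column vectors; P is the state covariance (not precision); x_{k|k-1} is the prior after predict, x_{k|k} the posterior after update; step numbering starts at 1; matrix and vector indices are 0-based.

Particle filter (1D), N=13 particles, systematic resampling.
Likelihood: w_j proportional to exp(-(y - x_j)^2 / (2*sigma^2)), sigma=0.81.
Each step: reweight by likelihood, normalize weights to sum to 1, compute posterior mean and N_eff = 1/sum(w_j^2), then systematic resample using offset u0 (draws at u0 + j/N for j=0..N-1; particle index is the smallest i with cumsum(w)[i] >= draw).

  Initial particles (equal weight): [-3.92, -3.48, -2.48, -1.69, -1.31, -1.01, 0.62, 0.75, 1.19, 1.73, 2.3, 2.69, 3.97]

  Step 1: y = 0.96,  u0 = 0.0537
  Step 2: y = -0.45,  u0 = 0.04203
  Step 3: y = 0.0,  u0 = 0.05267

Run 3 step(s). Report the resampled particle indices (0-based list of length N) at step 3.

resampled_idx = [0, 1, 2, 3, 4, 4, 5, 6, 7, 8, 9, 10, 12]

step 1: w=[0.0000, 0.0000, 0.0000, 0.0012, 0.0050, 0.0133, 0.2340, 0.2471, 0.2454, 0.1626, 0.0650, 0.0261, 0.0003]  mean=1.1024  Neff=4.8178  idx=[6, 6, 6, 7, 7, 7, 8, 8, 8, 9, 9, 9, 11]
step 2: w=[0.1535, 0.1535, 0.1535, 0.1226, 0.1226, 0.1226, 0.0473, 0.0473, 0.0473, 0.0098, 0.0098, 0.0098, 0.0002]  mean=0.7818  Neff=8.1424  idx=[0, 0, 1, 1, 2, 2, 3, 3, 4, 5, 5, 7, 8]
step 3: w=[0.0887, 0.0887, 0.0887, 0.0887, 0.0887, 0.0887, 0.0774, 0.0774, 0.0774, 0.0774, 0.0774, 0.0404, 0.0404]  mean=0.7164  Neff=12.4344  idx=[0, 1, 2, 3, 4, 4, 5, 6, 7, 8, 9, 10, 12]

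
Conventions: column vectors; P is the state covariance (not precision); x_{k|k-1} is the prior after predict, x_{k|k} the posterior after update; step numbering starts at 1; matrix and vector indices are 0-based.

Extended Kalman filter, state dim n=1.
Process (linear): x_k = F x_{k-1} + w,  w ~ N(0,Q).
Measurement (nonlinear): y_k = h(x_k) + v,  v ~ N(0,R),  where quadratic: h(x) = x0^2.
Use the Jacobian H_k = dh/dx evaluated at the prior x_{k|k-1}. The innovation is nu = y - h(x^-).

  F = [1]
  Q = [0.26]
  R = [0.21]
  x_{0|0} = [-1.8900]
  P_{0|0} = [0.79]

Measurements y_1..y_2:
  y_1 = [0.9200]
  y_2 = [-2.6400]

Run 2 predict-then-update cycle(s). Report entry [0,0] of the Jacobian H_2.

step 1: x^-=[-1.8900]  P^-=[1.0500]  H_jac=[-3.7800]  S=[15.2128]  K=[-0.2609]  nu=[-2.6521]  x^+=[-1.1981]  P^+=[0.0145]
step 2: x^-=[-1.1981]  P^-=[0.2745]  H_jac=[-2.3961]  S=[1.7860]  K=[-0.3683]  nu=[-4.0754]  x^+=[0.3028]  P^+=[0.0323]

H_jac[0,0] = -2.3961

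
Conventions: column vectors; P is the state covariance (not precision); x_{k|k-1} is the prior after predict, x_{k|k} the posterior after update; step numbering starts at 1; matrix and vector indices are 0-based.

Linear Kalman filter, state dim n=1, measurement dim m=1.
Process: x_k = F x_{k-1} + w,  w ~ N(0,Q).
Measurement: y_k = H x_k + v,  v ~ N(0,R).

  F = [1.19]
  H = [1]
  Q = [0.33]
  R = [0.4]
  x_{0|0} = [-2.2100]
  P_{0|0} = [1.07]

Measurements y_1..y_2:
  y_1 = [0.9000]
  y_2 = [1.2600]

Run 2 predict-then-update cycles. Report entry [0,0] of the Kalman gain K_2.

step 1: x^-=[-2.6299]  P^-=[1.8452]  S=[2.2452]  K=[0.8218]  nu=[3.5299]  x^+=[0.2711]  P^+=[0.3287]
step 2: x^-=[0.3226]  P^-=[0.7955]  S=[1.1955]  K=[0.6654]  nu=[0.9374]  x^+=[0.9464]  P^+=[0.2662]

K[0,0] = 0.6654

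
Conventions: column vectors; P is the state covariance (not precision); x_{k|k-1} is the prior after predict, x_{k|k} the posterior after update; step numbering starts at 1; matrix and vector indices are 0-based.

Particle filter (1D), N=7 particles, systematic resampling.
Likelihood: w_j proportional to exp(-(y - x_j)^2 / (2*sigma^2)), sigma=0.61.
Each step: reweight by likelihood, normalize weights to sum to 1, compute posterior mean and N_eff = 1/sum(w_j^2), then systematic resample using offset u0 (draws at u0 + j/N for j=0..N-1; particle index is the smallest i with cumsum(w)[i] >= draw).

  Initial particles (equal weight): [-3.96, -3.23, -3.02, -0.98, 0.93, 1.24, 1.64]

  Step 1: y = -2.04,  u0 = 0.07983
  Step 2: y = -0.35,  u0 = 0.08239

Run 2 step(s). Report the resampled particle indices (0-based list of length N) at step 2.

step 1: w=[0.0108, 0.2286, 0.4218, 0.3387, 0.0000, 0.0000, 0.0000]  mean=-2.3871  Neff=2.8982  idx=[1, 1, 2, 2, 2, 3, 3]
step 2: w=[0.0000, 0.0000, 0.0001, 0.0001, 0.0001, 0.4999, 0.4999]  mean=-0.9804  Neff=2.0008  idx=[5, 5, 5, 6, 6, 6, 6]

resampled_idx = [5, 5, 5, 6, 6, 6, 6]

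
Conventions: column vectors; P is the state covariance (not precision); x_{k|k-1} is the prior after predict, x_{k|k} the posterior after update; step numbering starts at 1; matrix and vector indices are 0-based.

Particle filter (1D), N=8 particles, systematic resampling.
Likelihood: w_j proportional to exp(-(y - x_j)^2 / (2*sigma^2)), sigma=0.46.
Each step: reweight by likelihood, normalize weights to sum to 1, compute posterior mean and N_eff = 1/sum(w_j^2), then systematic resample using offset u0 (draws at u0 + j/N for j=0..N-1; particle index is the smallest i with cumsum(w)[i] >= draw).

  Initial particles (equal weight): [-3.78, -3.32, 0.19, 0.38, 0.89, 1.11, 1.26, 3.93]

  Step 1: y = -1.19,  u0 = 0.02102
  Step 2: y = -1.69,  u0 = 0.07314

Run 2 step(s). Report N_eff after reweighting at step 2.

N_eff = 7.3135

step 1: w=[0.0000, 0.0016, 0.7864, 0.2091, 0.0026, 0.0003, 0.0000, 0.0000]  mean=0.2263  Neff=1.5102  idx=[2, 2, 2, 2, 2, 2, 2, 3]
step 2: w=[0.1395, 0.1395, 0.1395, 0.1395, 0.1395, 0.1395, 0.1395, 0.0237]  mean=0.1945  Neff=7.3135  idx=[0, 1, 2, 3, 4, 5, 5, 6]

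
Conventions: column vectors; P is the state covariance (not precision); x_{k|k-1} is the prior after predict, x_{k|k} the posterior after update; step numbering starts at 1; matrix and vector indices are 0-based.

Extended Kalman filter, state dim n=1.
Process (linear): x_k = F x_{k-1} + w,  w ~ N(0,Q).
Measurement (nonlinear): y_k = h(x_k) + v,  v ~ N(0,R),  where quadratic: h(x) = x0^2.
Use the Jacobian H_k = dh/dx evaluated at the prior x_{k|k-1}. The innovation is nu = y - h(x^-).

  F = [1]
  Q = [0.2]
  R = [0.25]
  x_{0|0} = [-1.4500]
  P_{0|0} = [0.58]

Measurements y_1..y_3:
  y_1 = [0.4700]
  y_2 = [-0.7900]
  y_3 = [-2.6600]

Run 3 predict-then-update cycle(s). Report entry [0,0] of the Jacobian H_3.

step 1: x^-=[-1.4500]  P^-=[0.7800]  H_jac=[-2.9000]  S=[6.8098]  K=[-0.3322]  nu=[-1.6325]  x^+=[-0.9077]  P^+=[0.0286]
step 2: x^-=[-0.9077]  P^-=[0.2286]  H_jac=[-1.8155]  S=[1.0036]  K=[-0.4136]  nu=[-1.6140]  x^+=[-0.2402]  P^+=[0.0570]
step 3: x^-=[-0.2402]  P^-=[0.2570]  H_jac=[-0.4804]  S=[0.3093]  K=[-0.3991]  nu=[-2.7177]  x^+=[0.8444]  P^+=[0.2077]

H_jac[0,0] = -0.4804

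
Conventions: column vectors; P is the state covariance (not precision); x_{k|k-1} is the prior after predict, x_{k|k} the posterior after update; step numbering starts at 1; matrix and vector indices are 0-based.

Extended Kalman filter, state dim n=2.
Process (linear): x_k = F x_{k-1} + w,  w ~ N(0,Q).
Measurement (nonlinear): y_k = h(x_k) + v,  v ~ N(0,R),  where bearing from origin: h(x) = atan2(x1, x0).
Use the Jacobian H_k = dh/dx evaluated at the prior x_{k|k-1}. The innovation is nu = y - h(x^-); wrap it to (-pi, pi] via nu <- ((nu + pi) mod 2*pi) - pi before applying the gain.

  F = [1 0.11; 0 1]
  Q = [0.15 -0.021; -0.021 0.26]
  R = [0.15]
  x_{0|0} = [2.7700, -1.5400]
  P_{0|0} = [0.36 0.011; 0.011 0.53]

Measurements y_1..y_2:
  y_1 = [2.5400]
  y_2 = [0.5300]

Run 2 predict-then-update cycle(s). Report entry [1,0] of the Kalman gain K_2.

K[1,0] = 0.9171

step 1: x^-=[2.6006, -1.5400]  P^-=[0.5188 0.0483; 0.0483 0.7900]  H_jac=[0.1686 0.2847]  S=[0.2334]  K=[0.4337; 0.9985]  nu=[3.0746]  x^+=[3.9339, 1.5299]  P^+=[0.4749 -0.0528; -0.0528 0.5573]
step 2: x^-=[4.1022, 1.5299]  P^-=[0.6201 -0.0125; -0.0125 0.8173]  H_jac=[-0.0798 0.2140]  S=[0.1918]  K=[-0.2719; 0.9171]  nu=[0.1730]  x^+=[4.0552, 1.6886]  P^+=[0.6059 0.0354; 0.0354 0.6560]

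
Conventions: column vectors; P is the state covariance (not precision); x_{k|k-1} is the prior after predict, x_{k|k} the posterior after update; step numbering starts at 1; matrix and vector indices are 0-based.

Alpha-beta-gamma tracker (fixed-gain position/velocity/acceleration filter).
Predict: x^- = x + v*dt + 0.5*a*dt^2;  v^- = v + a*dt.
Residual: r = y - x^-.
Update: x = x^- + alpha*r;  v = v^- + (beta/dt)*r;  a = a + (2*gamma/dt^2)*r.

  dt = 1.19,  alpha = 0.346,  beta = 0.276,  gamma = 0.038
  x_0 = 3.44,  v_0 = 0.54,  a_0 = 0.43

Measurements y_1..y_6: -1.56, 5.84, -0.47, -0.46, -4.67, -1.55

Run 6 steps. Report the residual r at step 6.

step 1: x_pred=4.3871  r=-5.9471  x^+=2.3294  v^+=-0.3276  a^+=0.1108
step 2: x_pred=2.0180  r=3.8220  x^+=3.3404  v^+=0.6907  a^+=0.3160
step 3: x_pred=4.3861  r=-4.8561  x^+=2.7059  v^+=-0.0596  a^+=0.0553
step 4: x_pred=2.6741  r=-3.1341  x^+=1.5897  v^+=-0.7206  a^+=-0.1129
step 5: x_pred=0.6522  r=-5.3222  x^+=-1.1892  v^+=-2.0894  a^+=-0.3985
step 6: x_pred=-3.9578  r=2.4078  x^+=-3.1247  v^+=-2.0052  a^+=-0.2693

resid = 2.4078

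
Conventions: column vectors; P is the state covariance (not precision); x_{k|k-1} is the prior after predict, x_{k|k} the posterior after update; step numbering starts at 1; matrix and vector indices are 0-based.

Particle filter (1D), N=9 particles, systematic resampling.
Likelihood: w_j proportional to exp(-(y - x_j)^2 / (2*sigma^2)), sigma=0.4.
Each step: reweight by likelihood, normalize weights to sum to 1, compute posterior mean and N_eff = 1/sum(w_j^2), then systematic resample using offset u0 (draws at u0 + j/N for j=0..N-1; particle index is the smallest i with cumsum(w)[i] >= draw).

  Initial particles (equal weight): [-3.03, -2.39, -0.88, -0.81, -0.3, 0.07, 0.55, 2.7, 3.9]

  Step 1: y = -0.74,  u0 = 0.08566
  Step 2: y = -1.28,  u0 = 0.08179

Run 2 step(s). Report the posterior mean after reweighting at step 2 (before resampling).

step 1: w=[0.0000, 0.0001, 0.3609, 0.3779, 0.2096, 0.0494, 0.0021, 0.0000, 0.0000]  mean=-0.6822  Neff=3.1303  idx=[2, 2, 2, 3, 3, 3, 4, 4, 5]
step 2: w=[0.1770, 0.1770, 0.1770, 0.1463, 0.1463, 0.1463, 0.0145, 0.0145, 0.0010]  mean=-0.8315  Neff=6.3032  idx=[0, 1, 1, 2, 2, 3, 4, 5, 6]

post_mean = -0.8315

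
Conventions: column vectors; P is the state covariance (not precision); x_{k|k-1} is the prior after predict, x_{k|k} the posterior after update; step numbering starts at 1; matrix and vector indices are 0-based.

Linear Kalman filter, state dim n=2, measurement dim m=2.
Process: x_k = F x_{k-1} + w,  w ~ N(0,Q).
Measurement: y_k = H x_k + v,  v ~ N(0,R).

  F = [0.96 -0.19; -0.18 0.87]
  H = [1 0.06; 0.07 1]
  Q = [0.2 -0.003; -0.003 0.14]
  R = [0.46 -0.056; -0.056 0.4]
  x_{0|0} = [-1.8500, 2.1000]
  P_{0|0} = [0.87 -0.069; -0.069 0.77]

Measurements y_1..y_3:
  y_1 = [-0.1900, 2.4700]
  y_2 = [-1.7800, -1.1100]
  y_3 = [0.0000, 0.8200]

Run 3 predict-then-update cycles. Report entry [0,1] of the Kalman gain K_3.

step 1: x^-=[-2.1750, 2.1600]  P^-=[1.0548 -0.3406; -0.3406 0.7726]  S=[1.4767 -0.2778; -0.2778 1.1301]  K=[0.6878 -0.0669; -0.0782 0.6433]  nu=[1.8554, 0.4623]  x^+=[-0.9297, 2.3123]  P^+=[0.3254 -0.0881; -0.0881 0.2679]
step 2: x^-=[-1.3319, 2.1790]  P^-=[0.5417 -0.1801; -0.1801 0.3809]  S=[0.9815 -0.1761; -0.1761 0.7583]  K=[0.5294 -0.0646; -0.0763 0.4679]  nu=[-0.5789, -3.1958]  x^+=[-1.4319, 0.7277]  P^+=[0.2515 -0.0731; -0.0731 0.1966]
step 3: x^-=[-1.5129, 0.8909]  P^-=[0.4655 -0.1425; -0.1425 0.3198]  S=[0.9096 -0.1473; -0.1473 0.7021]  K=[0.4938 -0.0529; -0.0663 0.4274]  nu=[1.4595, 0.0350]  x^+=[-0.7940, 0.8090]  P^+=[0.2340 -0.0652; -0.0652 0.1792]

K[0,1] = -0.0529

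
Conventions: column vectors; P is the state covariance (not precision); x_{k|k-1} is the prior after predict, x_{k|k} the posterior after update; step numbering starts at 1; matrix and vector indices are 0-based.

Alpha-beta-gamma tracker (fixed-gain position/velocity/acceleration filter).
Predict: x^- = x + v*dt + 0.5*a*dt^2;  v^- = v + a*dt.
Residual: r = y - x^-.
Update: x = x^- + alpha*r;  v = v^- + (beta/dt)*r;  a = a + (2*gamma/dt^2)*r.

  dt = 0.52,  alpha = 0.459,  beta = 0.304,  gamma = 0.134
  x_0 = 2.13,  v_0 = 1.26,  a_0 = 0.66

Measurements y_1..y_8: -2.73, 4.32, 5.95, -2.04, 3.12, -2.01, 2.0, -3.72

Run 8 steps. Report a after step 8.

step 1: x_pred=2.8744  r=-5.6044  x^+=0.3020  v^+=-1.6732  a^+=-4.8947
step 2: x_pred=-1.2298  r=5.5498  x^+=1.3175  v^+=-0.9739  a^+=0.6059
step 3: x_pred=0.8930  r=5.0570  x^+=3.2142  v^+=2.2975  a^+=5.6180
step 4: x_pred=5.1684  r=-7.2084  x^+=1.8598  v^+=1.0047  a^+=-1.5264
step 5: x_pred=2.1758  r=0.9442  x^+=2.6092  v^+=0.7630  a^+=-0.5907
step 6: x_pred=2.9261  r=-4.9361  x^+=0.6604  v^+=-2.4299  a^+=-5.4829
step 7: x_pred=-1.3444  r=3.3444  x^+=0.1907  v^+=-3.3258  a^+=-2.1682
step 8: x_pred=-1.8319  r=-1.8881  x^+=-2.6985  v^+=-5.5571  a^+=-4.0395

a_post = -4.0395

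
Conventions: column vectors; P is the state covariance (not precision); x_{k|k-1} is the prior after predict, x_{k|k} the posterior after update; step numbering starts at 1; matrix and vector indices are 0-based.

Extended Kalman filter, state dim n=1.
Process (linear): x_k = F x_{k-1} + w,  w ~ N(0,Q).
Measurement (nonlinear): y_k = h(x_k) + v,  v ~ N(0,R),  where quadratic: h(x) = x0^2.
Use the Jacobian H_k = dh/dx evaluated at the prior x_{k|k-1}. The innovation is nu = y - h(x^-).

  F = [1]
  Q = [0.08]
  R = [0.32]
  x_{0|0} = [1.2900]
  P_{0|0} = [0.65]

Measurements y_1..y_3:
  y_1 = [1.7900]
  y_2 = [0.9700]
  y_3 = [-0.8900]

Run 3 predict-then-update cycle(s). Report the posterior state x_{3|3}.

step 1: x^-=[1.2900]  P^-=[0.7300]  H_jac=[2.5800]  S=[5.1792]  K=[0.3636]  nu=[0.1259]  x^+=[1.3358]  P^+=[0.0451]
step 2: x^-=[1.3358]  P^-=[0.1251]  H_jac=[2.6716]  S=[1.2129]  K=[0.2756]  nu=[-0.8143]  x^+=[1.1114]  P^+=[0.0330]
step 3: x^-=[1.1114]  P^-=[0.1130]  H_jac=[2.2228]  S=[0.8783]  K=[0.2860]  nu=[-2.1252]  x^+=[0.5036]  P^+=[0.0412]

x_post = [0.5036]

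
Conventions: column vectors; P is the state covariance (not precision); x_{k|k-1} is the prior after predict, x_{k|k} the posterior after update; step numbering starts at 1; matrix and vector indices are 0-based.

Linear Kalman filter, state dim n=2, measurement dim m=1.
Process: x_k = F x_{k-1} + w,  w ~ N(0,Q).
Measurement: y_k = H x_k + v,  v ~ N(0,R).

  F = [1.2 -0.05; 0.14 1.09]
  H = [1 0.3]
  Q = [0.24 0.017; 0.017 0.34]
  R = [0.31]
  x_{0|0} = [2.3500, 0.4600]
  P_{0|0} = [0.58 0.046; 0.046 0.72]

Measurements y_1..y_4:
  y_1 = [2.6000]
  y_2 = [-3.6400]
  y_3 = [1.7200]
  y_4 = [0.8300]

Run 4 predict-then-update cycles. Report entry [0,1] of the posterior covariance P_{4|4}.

step 1: x^-=[2.7970, 0.8304]  P^-=[1.0715 0.1350; 0.1350 1.2208]  S=[1.5724]  K=[0.7072; 0.3188]  nu=[-0.4461]  x^+=[2.4815, 0.6882]  P^+=[0.2851 -0.2195; -0.2195 1.0610]
step 2: x^-=[2.9434, 1.0975]  P^-=[0.6795 -0.2785; -0.2785 1.5392]  S=[0.9609]  K=[0.6202; 0.1907]  nu=[-6.9126]  x^+=[-1.3437, -0.2210]  P^+=[0.3099 -0.3921; -0.3921 1.5042]
step 3: x^-=[-1.6014, -0.4290]  P^-=[0.7371 -0.5231; -0.5231 2.0136]  S=[0.9144]  K=[0.6344; 0.0886]  nu=[3.4501]  x^+=[0.5875, -0.1235]  P^+=[0.3690 -0.5745; -0.5745 2.0064]
step 4: x^-=[0.7111, -0.0524]  P^-=[0.8453 -0.7777; -0.7777 2.5557]  S=[0.9187]  K=[0.6662; -0.0120]  nu=[0.1346]  x^+=[0.8008, -0.0540]  P^+=[0.4376 -0.7704; -0.7704 2.5556]

P_post[0,1] = -0.7704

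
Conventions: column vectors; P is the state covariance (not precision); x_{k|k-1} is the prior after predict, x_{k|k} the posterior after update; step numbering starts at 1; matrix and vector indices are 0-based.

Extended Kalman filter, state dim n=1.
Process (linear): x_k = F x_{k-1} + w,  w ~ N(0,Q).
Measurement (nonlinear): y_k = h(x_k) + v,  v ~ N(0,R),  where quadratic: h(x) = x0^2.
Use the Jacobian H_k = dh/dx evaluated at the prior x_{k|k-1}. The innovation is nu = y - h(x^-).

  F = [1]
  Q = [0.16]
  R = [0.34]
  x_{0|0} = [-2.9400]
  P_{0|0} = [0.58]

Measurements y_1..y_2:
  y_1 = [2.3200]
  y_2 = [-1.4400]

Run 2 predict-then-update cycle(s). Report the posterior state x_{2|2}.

x_post = [-0.7204]

step 1: x^-=[-2.9400]  P^-=[0.7400]  H_jac=[-5.8800]  S=[25.9251]  K=[-0.1678]  nu=[-6.3236]  x^+=[-1.8787]  P^+=[0.0097]
step 2: x^-=[-1.8787]  P^-=[0.1697]  H_jac=[-3.7573]  S=[2.7358]  K=[-0.2331]  nu=[-4.9694]  x^+=[-0.7204]  P^+=[0.0211]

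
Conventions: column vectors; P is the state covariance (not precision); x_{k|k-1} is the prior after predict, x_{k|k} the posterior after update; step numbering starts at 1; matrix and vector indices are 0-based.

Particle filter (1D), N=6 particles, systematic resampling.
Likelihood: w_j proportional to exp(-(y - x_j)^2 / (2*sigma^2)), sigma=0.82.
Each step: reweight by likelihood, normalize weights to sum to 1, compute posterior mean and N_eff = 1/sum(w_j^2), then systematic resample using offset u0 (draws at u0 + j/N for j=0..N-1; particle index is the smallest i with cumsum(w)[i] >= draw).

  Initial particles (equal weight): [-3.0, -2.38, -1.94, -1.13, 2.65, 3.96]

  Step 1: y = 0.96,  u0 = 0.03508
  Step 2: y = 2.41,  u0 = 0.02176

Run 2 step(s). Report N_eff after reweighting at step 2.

step 1: w=[0.0001, 0.0015, 0.0119, 0.2400, 0.7388, 0.0077]  mean=1.6901  Neff=1.6565  idx=[3, 3, 4, 4, 4, 4]
step 2: w=[0.0000, 0.0000, 0.2500, 0.2500, 0.2500, 0.2500]  mean=2.6498  Neff=4.0004  idx=[2, 2, 3, 4, 4, 5]

N_eff = 4.0004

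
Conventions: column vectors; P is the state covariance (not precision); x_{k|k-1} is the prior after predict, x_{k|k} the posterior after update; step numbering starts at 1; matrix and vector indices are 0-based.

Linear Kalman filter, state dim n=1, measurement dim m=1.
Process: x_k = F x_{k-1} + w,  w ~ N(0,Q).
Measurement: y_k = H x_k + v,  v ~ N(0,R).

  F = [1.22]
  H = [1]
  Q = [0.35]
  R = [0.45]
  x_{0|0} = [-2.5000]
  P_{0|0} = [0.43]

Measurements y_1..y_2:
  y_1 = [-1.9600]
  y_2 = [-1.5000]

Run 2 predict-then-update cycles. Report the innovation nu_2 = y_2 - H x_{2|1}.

step 1: x^-=[-3.0500]  P^-=[0.9900]  S=[1.4400]  K=[0.6875]  nu=[1.0900]  x^+=[-2.3006]  P^+=[0.3094]
step 2: x^-=[-2.8068]  P^-=[0.8105]  S=[1.2605]  K=[0.6430]  nu=[1.3068]  x^+=[-1.9665]  P^+=[0.2893]

innov = [1.3068]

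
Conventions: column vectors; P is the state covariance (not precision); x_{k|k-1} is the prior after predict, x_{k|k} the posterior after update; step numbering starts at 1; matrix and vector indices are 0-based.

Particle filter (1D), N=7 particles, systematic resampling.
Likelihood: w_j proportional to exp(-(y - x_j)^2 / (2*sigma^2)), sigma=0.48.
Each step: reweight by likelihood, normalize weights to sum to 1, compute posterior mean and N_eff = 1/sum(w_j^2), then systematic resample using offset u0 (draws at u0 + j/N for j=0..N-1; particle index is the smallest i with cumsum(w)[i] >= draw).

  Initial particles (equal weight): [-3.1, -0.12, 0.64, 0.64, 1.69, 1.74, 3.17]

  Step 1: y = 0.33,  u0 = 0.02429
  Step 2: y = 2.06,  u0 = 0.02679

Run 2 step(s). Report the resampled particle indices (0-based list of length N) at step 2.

resampled_idx = [2, 2, 3, 4, 4, 5, 6]

step 1: w=[0.0000, 0.2802, 0.3530, 0.3530, 0.0079, 0.0058, 0.0000]  mean=0.4417  Neff=3.0496  idx=[1, 1, 2, 2, 2, 3, 3]
step 2: w=[0.0005, 0.0005, 0.1998, 0.1998, 0.1998, 0.1998, 0.1998]  mean=0.6392  Neff=5.0105  idx=[2, 2, 3, 4, 4, 5, 6]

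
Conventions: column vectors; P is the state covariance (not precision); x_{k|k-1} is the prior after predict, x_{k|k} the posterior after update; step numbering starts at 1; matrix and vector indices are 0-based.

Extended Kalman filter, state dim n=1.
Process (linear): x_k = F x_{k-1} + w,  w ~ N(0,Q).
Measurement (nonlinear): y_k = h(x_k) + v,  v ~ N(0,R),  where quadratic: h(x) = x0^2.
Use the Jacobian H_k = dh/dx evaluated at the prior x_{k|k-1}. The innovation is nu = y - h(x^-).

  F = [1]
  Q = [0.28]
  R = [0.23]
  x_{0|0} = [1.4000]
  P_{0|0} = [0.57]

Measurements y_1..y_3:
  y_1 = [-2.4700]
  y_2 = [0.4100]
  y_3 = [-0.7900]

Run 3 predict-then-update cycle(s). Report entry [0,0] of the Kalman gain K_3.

K[0,0] = -0.7624

step 1: x^-=[1.4000]  P^-=[0.8500]  H_jac=[2.8000]  S=[6.8940]  K=[0.3452]  nu=[-4.4300]  x^+=[-0.1294]  P^+=[0.0284]
step 2: x^-=[-0.1294]  P^-=[0.3084]  H_jac=[-0.2587]  S=[0.2506]  K=[-0.3183]  nu=[0.3933]  x^+=[-0.2545]  P^+=[0.2830]
step 3: x^-=[-0.2545]  P^-=[0.5630]  H_jac=[-0.5091]  S=[0.3759]  K=[-0.7624]  nu=[-0.8548]  x^+=[0.3972]  P^+=[0.3445]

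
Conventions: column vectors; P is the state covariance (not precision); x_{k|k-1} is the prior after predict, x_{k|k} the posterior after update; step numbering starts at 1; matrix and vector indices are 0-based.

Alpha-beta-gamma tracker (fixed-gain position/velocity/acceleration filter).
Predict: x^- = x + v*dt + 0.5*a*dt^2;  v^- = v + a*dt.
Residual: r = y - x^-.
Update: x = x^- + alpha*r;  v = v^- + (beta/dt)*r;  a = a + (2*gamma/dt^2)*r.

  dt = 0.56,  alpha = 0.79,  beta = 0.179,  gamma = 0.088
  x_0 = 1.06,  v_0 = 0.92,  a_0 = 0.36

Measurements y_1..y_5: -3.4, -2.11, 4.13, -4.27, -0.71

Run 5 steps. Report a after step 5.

step 1: x_pred=1.6316  r=-5.0316  x^+=-2.3434  v^+=-0.4867  a^+=-2.4639
step 2: x_pred=-3.0023  r=0.8923  x^+=-2.2974  v^+=-1.5813  a^+=-1.9631
step 3: x_pred=-3.4907  r=7.6207  x^+=2.5296  v^+=-0.2447  a^+=2.3138
step 4: x_pred=2.7554  r=-7.0254  x^+=-2.7947  v^+=-1.1946  a^+=-1.6290
step 5: x_pred=-3.7191  r=3.0091  x^+=-1.3419  v^+=-1.1450  a^+=0.0598

a_post = 0.0598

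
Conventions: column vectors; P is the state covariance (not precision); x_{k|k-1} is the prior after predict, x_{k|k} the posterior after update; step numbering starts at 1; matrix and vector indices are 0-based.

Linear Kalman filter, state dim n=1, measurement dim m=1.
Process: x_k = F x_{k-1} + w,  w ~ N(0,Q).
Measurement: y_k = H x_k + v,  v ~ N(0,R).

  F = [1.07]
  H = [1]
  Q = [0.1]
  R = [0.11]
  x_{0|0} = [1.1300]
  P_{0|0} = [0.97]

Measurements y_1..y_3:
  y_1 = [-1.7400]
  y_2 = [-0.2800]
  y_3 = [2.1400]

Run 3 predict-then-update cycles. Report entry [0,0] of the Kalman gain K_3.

K[0,0] = 0.6250

step 1: x^-=[1.2091]  P^-=[1.2106]  S=[1.3206]  K=[0.9167]  nu=[-2.9491]  x^+=[-1.4943]  P^+=[0.1008]
step 2: x^-=[-1.5989]  P^-=[0.2154]  S=[0.3254]  K=[0.6620]  nu=[1.3189]  x^+=[-0.7258]  P^+=[0.0728]
step 3: x^-=[-0.7766]  P^-=[0.1834]  S=[0.2934]  K=[0.6250]  nu=[2.9166]  x^+=[1.0464]  P^+=[0.0688]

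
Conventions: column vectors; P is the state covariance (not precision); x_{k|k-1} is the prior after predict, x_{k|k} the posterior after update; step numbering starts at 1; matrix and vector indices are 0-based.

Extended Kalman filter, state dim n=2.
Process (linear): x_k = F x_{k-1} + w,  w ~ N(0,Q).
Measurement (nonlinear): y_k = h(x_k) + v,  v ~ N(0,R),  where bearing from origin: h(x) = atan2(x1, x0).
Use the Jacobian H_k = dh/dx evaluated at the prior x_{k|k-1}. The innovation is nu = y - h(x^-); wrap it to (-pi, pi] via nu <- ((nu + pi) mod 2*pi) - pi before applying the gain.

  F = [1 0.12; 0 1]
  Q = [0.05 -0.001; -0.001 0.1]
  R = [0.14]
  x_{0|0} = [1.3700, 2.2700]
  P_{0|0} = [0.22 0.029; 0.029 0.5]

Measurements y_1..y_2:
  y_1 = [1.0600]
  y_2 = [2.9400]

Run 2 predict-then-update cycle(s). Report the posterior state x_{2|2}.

step 1: x^-=[1.6424, 2.2700]  P^-=[0.2842 0.0880; 0.0880 0.6000]  H_jac=[-0.2892 0.2092]  S=[0.1794]  K=[-0.3554; 0.5580]  nu=[0.1155]  x^+=[1.6013, 2.3345]  P^+=[0.2615 0.1236; 0.1236 0.5442]
step 2: x^-=[1.8815, 2.3345]  P^-=[0.3490 0.1879; 0.1879 0.6442]  H_jac=[-0.2597 0.2093]  S=[0.1713]  K=[-0.2995; 0.5021]  nu=[2.0476]  x^+=[1.2683, 3.3626]  P^+=[0.3336 0.2136; 0.2136 0.6010]

x_post = [1.2683, 3.3626]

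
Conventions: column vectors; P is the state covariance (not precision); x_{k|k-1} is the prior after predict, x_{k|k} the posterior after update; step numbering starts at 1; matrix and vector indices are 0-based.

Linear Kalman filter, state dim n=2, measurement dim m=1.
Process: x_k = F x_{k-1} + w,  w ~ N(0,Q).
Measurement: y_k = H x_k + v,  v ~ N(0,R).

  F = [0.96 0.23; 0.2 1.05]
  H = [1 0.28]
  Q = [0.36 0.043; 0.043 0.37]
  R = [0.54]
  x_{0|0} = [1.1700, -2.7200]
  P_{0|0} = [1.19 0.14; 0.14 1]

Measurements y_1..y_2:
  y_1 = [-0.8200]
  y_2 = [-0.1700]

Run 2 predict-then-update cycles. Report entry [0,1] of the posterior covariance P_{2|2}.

step 1: x^-=[0.4976, -2.6220]  P^-=[1.5714 0.6605; 0.6605 1.5789]  S=[2.6051]  K=[0.6742; 0.4233]  nu=[-0.5834]  x^+=[0.1042, -2.8689]  P^+=[0.3873 -0.0829; -0.0829 1.1122]
step 2: x^-=[-0.5598, -2.9915]  P^-=[0.7392 0.2986; 0.2986 1.5769]  S=[1.5700]  K=[0.5241; 0.4714]  nu=[1.2274]  x^+=[0.0834, -2.4129]  P^+=[0.3080 -0.0893; -0.0893 1.2280]

P_post[0,1] = -0.0893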